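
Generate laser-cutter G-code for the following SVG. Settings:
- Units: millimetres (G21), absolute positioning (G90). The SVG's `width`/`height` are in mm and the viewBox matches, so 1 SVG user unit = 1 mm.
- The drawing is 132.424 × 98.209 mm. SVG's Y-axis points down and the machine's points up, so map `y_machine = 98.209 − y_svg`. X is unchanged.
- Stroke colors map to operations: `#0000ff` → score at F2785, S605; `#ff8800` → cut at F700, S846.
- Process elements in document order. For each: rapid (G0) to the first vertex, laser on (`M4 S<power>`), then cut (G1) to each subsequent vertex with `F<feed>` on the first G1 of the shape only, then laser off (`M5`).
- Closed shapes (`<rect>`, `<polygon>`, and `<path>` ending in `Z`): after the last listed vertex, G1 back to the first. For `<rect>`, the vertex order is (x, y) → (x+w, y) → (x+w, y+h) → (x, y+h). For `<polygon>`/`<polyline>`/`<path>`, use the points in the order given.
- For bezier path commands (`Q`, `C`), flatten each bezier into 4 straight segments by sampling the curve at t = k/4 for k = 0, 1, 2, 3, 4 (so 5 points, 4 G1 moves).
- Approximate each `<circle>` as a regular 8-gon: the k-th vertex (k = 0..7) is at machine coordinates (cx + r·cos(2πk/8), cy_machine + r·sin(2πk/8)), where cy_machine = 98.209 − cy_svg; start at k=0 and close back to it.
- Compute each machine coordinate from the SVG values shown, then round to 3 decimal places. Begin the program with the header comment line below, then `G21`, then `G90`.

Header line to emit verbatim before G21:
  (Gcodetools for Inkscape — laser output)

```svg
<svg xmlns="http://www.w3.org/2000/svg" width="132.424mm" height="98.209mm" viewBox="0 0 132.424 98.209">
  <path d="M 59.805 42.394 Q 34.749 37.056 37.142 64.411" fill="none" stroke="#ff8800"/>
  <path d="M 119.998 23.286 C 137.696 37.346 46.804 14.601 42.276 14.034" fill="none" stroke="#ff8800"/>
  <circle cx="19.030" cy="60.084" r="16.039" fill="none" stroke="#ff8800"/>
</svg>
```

(Gcodetools for Inkscape — laser output)
G21
G90
G0 X59.805 Y55.815
M4 S846
G1 X48.993 Y56.441 F700
G1 X41.611 Y52.980
G1 X37.661 Y45.432
G1 X37.142 Y33.798
M5
G0 X119.998 Y74.923
M4 S846
G1 X115.957 Y70.357 F700
G1 X89.472 Y74.064
G1 X58.819 Y80.513
G1 X42.276 Y84.175
M5
G0 X35.069 Y38.125
M4 S846
G1 X30.371 Y49.466 F700
G1 X19.030 Y54.164
G1 X7.689 Y49.466
G1 X2.991 Y38.125
G1 X7.689 Y26.784
G1 X19.030 Y22.086
G1 X30.371 Y26.784
G1 X35.069 Y38.125
M5

1 u = 1 mm; y_m = 98.209 − y.

[1] `<path>` quadratic bezier, #ff8800→cut S846 F700: (59.805,55.815) → (48.993,56.441) → (41.611,52.980) → (37.661,45.432) → (37.142,33.798)

[2] `<path>` cubic bezier, #ff8800→cut S846 F700: (119.998,74.923) → (115.957,70.357) → (89.472,74.064) → (58.819,80.513) → (42.276,84.175)

[3] `<circle>` circle, #ff8800→cut S846 F700: (35.069,38.125) → (30.371,49.466) → (19.030,54.164) → (7.689,49.466) → (2.991,38.125) → (7.689,26.784) → (19.030,22.086) → (30.371,26.784) → (35.069,38.125) (closed)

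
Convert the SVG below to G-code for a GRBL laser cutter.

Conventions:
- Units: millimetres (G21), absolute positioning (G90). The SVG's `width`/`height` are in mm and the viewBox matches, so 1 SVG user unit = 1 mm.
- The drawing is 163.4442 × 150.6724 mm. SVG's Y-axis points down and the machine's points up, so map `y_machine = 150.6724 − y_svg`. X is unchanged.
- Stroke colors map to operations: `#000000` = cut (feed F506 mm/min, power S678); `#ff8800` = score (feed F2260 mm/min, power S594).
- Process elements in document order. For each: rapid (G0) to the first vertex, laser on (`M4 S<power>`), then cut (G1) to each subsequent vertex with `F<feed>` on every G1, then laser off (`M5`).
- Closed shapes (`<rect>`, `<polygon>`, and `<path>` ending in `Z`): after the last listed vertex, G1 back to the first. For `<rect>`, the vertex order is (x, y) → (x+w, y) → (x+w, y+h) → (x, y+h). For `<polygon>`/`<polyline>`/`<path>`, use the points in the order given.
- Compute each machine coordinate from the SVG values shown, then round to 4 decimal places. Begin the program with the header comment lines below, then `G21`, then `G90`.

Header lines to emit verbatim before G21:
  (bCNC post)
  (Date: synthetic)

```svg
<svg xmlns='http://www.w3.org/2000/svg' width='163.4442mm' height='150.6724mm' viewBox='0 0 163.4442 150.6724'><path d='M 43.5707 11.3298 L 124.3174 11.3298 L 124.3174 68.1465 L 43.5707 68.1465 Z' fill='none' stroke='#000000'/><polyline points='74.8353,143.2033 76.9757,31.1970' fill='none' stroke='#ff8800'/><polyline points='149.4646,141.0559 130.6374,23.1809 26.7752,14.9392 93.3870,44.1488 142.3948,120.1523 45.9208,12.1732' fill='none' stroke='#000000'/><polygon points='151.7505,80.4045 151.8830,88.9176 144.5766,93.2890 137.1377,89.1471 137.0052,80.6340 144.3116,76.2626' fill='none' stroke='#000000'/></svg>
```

Since the viewBox matches the mm dimensions, user units are millimetres directly. The only transform is the Y-flip y_m = 150.6724 − y_svg.

Shape 1 is a rectangle drawn with `<path>`. Its stroke #000000 means cut at S678, F506. After flipping Y the toolpath is (43.5707,139.3426) → (124.3174,139.3426) → (124.3174,82.5259) → (43.5707,82.5259) → (43.5707,139.3426), returning to the start.

Shape 2 is a line segment drawn with `<polyline>`. Its stroke #ff8800 means score at S594, F2260. After flipping Y the toolpath is (74.8353,7.4691) → (76.9757,119.4754).

Shape 3 is a open polyline drawn with `<polyline>`. Its stroke #000000 means cut at S678, F506. After flipping Y the toolpath is (149.4646,9.6165) → (130.6374,127.4915) → (26.7752,135.7332) → (93.3870,106.5236) → (142.3948,30.5201) → (45.9208,138.4992).

Shape 4 is a regular polygon drawn with `<polygon>`. Its stroke #000000 means cut at S678, F506. After flipping Y the toolpath is (151.7505,70.2679) → (151.8830,61.7548) → (144.5766,57.3834) → (137.1377,61.5253) → (137.0052,70.0384) → (144.3116,74.4098) → (151.7505,70.2679), returning to the start.

(bCNC post)
(Date: synthetic)
G21
G90
G0 X43.5707 Y139.3426
M4 S678
G1 X124.3174 Y139.3426 F506
G1 X124.3174 Y82.5259 F506
G1 X43.5707 Y82.5259 F506
G1 X43.5707 Y139.3426 F506
M5
G0 X74.8353 Y7.4691
M4 S594
G1 X76.9757 Y119.4754 F2260
M5
G0 X149.4646 Y9.6165
M4 S678
G1 X130.6374 Y127.4915 F506
G1 X26.7752 Y135.7332 F506
G1 X93.3870 Y106.5236 F506
G1 X142.3948 Y30.5201 F506
G1 X45.9208 Y138.4992 F506
M5
G0 X151.7505 Y70.2679
M4 S678
G1 X151.8830 Y61.7548 F506
G1 X144.5766 Y57.3834 F506
G1 X137.1377 Y61.5253 F506
G1 X137.0052 Y70.0384 F506
G1 X144.3116 Y74.4098 F506
G1 X151.7505 Y70.2679 F506
M5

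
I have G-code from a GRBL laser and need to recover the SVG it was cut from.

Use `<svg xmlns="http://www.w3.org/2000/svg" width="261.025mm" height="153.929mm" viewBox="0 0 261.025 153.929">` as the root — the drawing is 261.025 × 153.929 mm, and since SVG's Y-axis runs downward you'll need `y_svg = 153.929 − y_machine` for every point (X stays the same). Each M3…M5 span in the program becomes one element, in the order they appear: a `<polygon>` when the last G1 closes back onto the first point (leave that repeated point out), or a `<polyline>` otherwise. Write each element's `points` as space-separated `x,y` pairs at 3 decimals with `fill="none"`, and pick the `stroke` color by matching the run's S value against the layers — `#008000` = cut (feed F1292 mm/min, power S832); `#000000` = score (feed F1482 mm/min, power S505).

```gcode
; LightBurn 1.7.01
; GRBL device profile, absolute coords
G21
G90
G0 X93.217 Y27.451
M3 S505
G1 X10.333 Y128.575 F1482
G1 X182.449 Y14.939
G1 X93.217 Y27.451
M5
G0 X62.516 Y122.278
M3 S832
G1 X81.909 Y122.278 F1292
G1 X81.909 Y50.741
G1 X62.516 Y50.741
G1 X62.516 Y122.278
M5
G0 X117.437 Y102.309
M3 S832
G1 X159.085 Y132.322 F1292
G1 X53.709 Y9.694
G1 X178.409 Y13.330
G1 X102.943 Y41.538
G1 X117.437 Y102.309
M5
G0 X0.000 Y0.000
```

Machine Y-up, SVG Y-down with viewBox height 153.929, so y_svg = 153.929 − y_machine; X carries over.

Run 1: the run's S505 means `#000000` (score). The run returns to its start, so emit a `<polygon>` with points (Y-flipped): 93.217,126.478 10.333,25.354 182.449,138.990.

Run 2: the run's S832 means `#008000` (cut). The run returns to its start, so emit a `<polygon>` with points (Y-flipped): 62.516,31.651 81.909,31.651 81.909,103.188 62.516,103.188.

Run 3: S832 ⇒ cut layer `#008000`. The run returns to its start, so emit a `<polygon>` with points (Y-flipped): 117.437,51.620 159.085,21.607 53.709,144.235 178.409,140.599 102.943,112.391.

<svg xmlns="http://www.w3.org/2000/svg" width="261.025mm" height="153.929mm" viewBox="0 0 261.025 153.929">
  <polygon points="93.217,126.478 10.333,25.354 182.449,138.990" fill="none" stroke="#000000"/>
  <polygon points="62.516,31.651 81.909,31.651 81.909,103.188 62.516,103.188" fill="none" stroke="#008000"/>
  <polygon points="117.437,51.620 159.085,21.607 53.709,144.235 178.409,140.599 102.943,112.391" fill="none" stroke="#008000"/>
</svg>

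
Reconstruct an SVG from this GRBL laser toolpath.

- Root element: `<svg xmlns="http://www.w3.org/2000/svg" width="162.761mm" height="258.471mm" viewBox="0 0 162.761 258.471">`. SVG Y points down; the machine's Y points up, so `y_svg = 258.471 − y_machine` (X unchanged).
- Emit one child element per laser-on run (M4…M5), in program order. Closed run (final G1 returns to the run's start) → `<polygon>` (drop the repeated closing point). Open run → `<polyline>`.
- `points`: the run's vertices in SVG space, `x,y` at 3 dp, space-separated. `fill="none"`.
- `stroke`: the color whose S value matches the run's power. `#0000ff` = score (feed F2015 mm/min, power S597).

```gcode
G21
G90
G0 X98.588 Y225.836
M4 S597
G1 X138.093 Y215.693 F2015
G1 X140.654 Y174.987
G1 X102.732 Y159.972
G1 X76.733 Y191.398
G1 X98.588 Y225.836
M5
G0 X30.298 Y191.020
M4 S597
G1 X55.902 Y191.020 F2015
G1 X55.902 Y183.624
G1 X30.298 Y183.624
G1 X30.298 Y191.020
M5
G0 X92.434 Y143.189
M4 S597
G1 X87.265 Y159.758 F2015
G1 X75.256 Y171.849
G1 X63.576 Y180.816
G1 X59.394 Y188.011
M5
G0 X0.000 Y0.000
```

<svg xmlns="http://www.w3.org/2000/svg" width="162.761mm" height="258.471mm" viewBox="0 0 162.761 258.471">
  <polygon points="98.588,32.635 138.093,42.778 140.654,83.484 102.732,98.499 76.733,67.073" fill="none" stroke="#0000ff"/>
  <polygon points="30.298,67.451 55.902,67.451 55.902,74.847 30.298,74.847" fill="none" stroke="#0000ff"/>
  <polyline points="92.434,115.282 87.265,98.713 75.256,86.622 63.576,77.655 59.394,70.460" fill="none" stroke="#0000ff"/>
</svg>

y_svg = 258.471 − y_m. Every run uses S597, so all elements get stroke `#0000ff` (score).

[1] closed run; points: 98.588,32.635 138.093,42.778 140.654,83.484 102.732,98.499 76.733,67.073

[2] closed run; points: 30.298,67.451 55.902,67.451 55.902,74.847 30.298,74.847

[3] open run; points: 92.434,115.282 87.265,98.713 75.256,86.622 63.576,77.655 59.394,70.460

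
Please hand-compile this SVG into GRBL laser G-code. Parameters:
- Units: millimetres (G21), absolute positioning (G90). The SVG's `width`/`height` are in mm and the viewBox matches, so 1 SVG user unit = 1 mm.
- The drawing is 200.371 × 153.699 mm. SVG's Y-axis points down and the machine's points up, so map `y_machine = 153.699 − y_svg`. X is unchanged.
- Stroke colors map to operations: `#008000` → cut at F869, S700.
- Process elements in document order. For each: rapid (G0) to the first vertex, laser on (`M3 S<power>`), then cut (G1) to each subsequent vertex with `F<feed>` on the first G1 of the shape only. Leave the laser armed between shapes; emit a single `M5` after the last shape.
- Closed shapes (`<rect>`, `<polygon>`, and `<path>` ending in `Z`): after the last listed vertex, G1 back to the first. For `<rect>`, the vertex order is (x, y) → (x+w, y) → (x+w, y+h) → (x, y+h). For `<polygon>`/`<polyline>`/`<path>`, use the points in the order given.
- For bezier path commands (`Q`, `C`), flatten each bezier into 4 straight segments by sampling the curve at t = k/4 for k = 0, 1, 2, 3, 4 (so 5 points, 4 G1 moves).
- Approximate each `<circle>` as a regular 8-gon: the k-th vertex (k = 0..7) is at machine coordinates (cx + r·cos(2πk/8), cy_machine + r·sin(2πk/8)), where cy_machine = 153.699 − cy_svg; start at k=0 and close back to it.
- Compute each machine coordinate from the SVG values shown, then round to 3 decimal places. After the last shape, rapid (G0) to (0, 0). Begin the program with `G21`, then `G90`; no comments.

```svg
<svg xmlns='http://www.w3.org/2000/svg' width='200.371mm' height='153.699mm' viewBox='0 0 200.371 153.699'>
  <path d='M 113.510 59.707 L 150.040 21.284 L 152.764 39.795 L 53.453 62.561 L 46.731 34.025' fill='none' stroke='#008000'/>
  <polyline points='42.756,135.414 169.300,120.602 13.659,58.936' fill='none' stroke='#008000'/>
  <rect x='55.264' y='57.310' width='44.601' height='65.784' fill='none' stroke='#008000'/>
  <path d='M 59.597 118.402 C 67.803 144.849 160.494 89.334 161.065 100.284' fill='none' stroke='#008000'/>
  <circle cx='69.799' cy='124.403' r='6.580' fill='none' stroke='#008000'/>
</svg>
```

1 u = 1 mm; y_m = 153.699 − y.

[1] `<path>` open polyline, #008000→cut S700 F869: (113.510,93.992) → (150.040,132.415) → (152.764,113.904) → (53.453,91.138) → (46.731,119.674)

[2] `<polyline>` open polyline, #008000→cut S700 F869: (42.756,18.285) → (169.300,33.097) → (13.659,94.763)

[3] `<rect>` rectangle, #008000→cut S700 F869: (55.264,96.389) → (99.865,96.389) → (99.865,30.605) → (55.264,30.605) → (55.264,96.389) (closed)

[4] `<path>` cubic bezier, #008000→cut S700 F869: (59.597,35.297) → (78.833,28.510) → (113.194,38.545) → (146.124,51.484) → (161.065,53.415)

[5] `<circle>` circle, #008000→cut S700 F869: (76.379,29.296) → (74.452,33.949) → (69.799,35.876) → (65.146,33.949) → (63.219,29.296) → (65.146,24.643) → (69.799,22.716) → (74.452,24.643) → (76.379,29.296) (closed)

G21
G90
G0 X113.510 Y93.992
M3 S700
G1 X150.040 Y132.415 F869
G1 X152.764 Y113.904
G1 X53.453 Y91.138
G1 X46.731 Y119.674
G0 X42.756 Y18.285
M3 S700
G1 X169.300 Y33.097 F869
G1 X13.659 Y94.763
G0 X55.264 Y96.389
M3 S700
G1 X99.865 Y96.389 F869
G1 X99.865 Y30.605
G1 X55.264 Y30.605
G1 X55.264 Y96.389
G0 X59.597 Y35.297
M3 S700
G1 X78.833 Y28.510 F869
G1 X113.194 Y38.545
G1 X146.124 Y51.484
G1 X161.065 Y53.415
G0 X76.379 Y29.296
M3 S700
G1 X74.452 Y33.949 F869
G1 X69.799 Y35.876
G1 X65.146 Y33.949
G1 X63.219 Y29.296
G1 X65.146 Y24.643
G1 X69.799 Y22.716
G1 X74.452 Y24.643
G1 X76.379 Y29.296
M5
G0 X0.000 Y0.000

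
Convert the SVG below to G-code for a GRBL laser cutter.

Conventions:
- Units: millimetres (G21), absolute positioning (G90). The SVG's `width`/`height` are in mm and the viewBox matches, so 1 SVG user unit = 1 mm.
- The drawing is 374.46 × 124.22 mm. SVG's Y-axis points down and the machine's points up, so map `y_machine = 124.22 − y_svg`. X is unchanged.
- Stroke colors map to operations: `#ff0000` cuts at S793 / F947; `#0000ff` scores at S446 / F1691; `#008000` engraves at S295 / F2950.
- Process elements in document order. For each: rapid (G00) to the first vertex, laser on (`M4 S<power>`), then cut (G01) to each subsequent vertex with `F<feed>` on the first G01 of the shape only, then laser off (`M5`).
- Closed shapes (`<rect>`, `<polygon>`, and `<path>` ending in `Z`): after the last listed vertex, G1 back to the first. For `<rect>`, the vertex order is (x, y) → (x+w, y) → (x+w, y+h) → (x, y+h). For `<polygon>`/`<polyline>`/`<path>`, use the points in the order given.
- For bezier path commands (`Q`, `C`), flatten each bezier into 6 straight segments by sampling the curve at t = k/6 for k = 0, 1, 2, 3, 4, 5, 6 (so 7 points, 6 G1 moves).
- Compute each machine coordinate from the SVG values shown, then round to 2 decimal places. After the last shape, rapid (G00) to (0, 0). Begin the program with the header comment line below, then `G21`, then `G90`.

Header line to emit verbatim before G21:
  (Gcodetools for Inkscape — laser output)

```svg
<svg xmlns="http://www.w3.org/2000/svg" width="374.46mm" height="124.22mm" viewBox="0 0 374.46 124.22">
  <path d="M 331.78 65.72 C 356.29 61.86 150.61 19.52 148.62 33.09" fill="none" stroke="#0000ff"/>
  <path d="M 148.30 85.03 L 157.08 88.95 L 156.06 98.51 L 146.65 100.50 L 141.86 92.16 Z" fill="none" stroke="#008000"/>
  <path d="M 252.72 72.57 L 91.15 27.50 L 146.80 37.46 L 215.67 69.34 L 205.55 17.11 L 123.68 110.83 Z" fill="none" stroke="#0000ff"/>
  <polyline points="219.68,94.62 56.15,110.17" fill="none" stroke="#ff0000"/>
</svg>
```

(Gcodetools for Inkscape — laser output)
G21
G90
G00 X331.78 Y58.50
M4 S446
G01 X326.86 Y63.20 F1691
G01 X295.63 Y71.69
G01 X250.14 Y81.35
G01 X202.44 Y89.56
G01 X164.58 Y93.69
G01 X148.62 Y91.13
M5
G00 X148.30 Y39.19
M4 S295
G01 X157.08 Y35.27 F2950
G01 X156.06 Y25.71
G01 X146.65 Y23.72
G01 X141.86 Y32.06
G01 X148.30 Y39.19
M5
G00 X252.72 Y51.65
M4 S446
G01 X91.15 Y96.72 F1691
G01 X146.80 Y86.76
G01 X215.67 Y54.88
G01 X205.55 Y107.11
G01 X123.68 Y13.39
G01 X252.72 Y51.65
M5
G00 X219.68 Y29.60
M4 S793
G01 X56.15 Y14.05 F947
M5
G00 X0.00 Y0.00

Since the viewBox matches the mm dimensions, user units are millimetres directly. The only transform is the Y-flip y_m = 124.22 − y_svg.

Shape 1 is a cubic bezier drawn with `<path>`. Its stroke #0000ff means score at S446, F1691. After flipping Y the toolpath is (331.78,58.50) → (326.86,63.20) → (295.63,71.69) → (250.14,81.35) → (202.44,89.56) → (164.58,93.69) → (148.62,91.13).

Shape 2 is a regular polygon drawn with `<path>`. Its stroke #008000 means engrave at S295, F2950. After flipping Y the toolpath is (148.30,39.19) → (157.08,35.27) → (156.06,25.71) → (146.65,23.72) → (141.86,32.06) → (148.30,39.19), returning to the start.

Shape 3 is a closed polygon drawn with `<path>`. Its stroke #0000ff means score at S446, F1691. After flipping Y the toolpath is (252.72,51.65) → (91.15,96.72) → (146.80,86.76) → (215.67,54.88) → (205.55,107.11) → (123.68,13.39) → (252.72,51.65), returning to the start.

Shape 4 is a line segment drawn with `<polyline>`. Its stroke #ff0000 means cut at S793, F947. After flipping Y the toolpath is (219.68,29.60) → (56.15,14.05).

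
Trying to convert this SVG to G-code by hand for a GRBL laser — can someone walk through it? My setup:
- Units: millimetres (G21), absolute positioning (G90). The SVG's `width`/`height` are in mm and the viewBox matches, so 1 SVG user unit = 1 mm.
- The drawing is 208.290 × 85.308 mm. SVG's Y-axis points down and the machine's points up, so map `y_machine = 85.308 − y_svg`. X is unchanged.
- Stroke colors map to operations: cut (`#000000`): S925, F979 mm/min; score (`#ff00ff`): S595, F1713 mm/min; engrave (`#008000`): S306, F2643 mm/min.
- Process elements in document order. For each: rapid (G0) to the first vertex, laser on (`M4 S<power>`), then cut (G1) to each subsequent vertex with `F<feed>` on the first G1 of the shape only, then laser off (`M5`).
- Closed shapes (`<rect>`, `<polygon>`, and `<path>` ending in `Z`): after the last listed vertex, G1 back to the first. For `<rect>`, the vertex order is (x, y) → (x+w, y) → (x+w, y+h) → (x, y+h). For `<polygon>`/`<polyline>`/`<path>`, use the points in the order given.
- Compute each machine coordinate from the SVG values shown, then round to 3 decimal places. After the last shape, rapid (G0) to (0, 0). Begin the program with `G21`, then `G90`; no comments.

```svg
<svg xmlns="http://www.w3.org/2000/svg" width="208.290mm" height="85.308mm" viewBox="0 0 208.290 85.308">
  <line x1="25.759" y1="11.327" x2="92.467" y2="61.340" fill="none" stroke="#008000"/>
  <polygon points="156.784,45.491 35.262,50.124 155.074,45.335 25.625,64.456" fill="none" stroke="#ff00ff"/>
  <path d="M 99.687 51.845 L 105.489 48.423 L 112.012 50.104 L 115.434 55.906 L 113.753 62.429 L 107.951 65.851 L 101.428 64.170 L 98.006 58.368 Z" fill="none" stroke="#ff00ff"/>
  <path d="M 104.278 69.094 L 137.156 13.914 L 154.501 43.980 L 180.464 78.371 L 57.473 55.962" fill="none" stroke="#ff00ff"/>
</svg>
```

viewBox `0 0 208.290 85.308` with mm width/height → 1 unit = 1 mm. Flip: y_m = 85.308 − y_svg.

**Shape 1** — `<line>` line segment, stroke `#008000` → engrave (S306, F2643). Machine vertices: (25.759,73.981) → (92.467,23.968). Open path.

**Shape 2** — `<polygon>` closed polygon, stroke `#ff00ff` → score (S595, F1713). Machine vertices: (156.784,39.817) → (35.262,35.184) → (155.074,39.973) → (25.625,20.852) → (156.784,39.817). Closed: final G1 returns to the first vertex.

**Shape 3** — `<path>` regular polygon, stroke `#ff00ff` → score (S595, F1713). Machine vertices: (99.687,33.463) → (105.489,36.885) → (112.012,35.204) → (115.434,29.402) → (113.753,22.879) → (107.951,19.457) → (101.428,21.138) → (98.006,26.940) → (99.687,33.463). Closed: final G1 returns to the first vertex.

**Shape 4** — `<path>` open polyline, stroke `#ff00ff` → score (S595, F1713). Machine vertices: (104.278,16.214) → (137.156,71.394) → (154.501,41.328) → (180.464,6.937) → (57.473,29.346). Open path.

G21
G90
G0 X25.759 Y73.981
M4 S306
G1 X92.467 Y23.968 F2643
M5
G0 X156.784 Y39.817
M4 S595
G1 X35.262 Y35.184 F1713
G1 X155.074 Y39.973
G1 X25.625 Y20.852
G1 X156.784 Y39.817
M5
G0 X99.687 Y33.463
M4 S595
G1 X105.489 Y36.885 F1713
G1 X112.012 Y35.204
G1 X115.434 Y29.402
G1 X113.753 Y22.879
G1 X107.951 Y19.457
G1 X101.428 Y21.138
G1 X98.006 Y26.940
G1 X99.687 Y33.463
M5
G0 X104.278 Y16.214
M4 S595
G1 X137.156 Y71.394 F1713
G1 X154.501 Y41.328
G1 X180.464 Y6.937
G1 X57.473 Y29.346
M5
G0 X0.000 Y0.000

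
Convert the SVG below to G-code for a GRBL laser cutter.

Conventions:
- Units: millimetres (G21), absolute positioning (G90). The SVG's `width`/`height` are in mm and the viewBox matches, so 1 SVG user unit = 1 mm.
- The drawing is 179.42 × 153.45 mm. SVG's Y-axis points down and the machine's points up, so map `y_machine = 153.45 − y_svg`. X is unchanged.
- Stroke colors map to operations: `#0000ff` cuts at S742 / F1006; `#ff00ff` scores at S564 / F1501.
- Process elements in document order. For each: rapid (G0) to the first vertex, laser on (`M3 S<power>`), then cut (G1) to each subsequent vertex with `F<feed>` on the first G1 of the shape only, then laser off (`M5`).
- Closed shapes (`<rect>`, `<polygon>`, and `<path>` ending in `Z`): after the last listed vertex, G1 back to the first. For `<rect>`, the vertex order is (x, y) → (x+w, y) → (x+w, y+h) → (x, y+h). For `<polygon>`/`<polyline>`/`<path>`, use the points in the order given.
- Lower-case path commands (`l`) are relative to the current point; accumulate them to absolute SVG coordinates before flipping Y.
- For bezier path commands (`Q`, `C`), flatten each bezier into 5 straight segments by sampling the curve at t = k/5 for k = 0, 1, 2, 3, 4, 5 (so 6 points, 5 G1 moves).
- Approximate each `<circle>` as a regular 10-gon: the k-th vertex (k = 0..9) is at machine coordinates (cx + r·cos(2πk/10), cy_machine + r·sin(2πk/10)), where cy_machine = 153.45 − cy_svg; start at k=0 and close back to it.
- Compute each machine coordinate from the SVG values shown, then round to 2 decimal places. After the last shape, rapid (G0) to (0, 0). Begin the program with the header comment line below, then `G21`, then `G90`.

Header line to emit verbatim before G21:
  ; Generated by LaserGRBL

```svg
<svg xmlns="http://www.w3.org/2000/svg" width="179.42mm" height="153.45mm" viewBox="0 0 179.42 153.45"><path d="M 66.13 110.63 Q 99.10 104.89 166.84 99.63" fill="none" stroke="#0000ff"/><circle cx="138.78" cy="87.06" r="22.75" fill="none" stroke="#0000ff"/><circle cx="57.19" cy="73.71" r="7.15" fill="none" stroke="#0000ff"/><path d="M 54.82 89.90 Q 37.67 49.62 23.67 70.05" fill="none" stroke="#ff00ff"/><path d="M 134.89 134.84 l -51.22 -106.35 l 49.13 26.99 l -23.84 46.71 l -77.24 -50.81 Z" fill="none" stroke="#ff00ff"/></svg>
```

1 u = 1 mm; y_m = 153.45 − y.

[1] `<path>` quadratic bezier, #0000ff→cut S742 F1006: (66.13,42.82) → (80.71,45.10) → (98.07,47.34) → (118.21,49.54) → (141.13,51.70) → (166.84,53.82)

[2] `<circle>` circle, #0000ff→cut S742 F1006: (161.53,66.39) → (157.19,79.76) → (145.81,88.03) → (131.75,88.03) → (120.37,79.76) → (116.03,66.39) → (120.37,53.02) → (131.75,44.75) → (145.81,44.75) → (157.19,53.02) → (161.53,66.39) (closed)

[3] `<circle>` circle, #0000ff→cut S742 F1006: (64.34,79.74) → (62.97,83.94) → (59.40,86.54) → (54.98,86.54) → (51.41,83.94) → (50.04,79.74) → (51.41,75.54) → (54.98,72.94) → (59.40,72.94) → (62.97,75.54) → (64.34,79.74) (closed)

[4] `<path>` quadratic bezier, #ff00ff→score S564 F1501: (54.82,63.55) → (48.09,77.23) → (41.60,86.06) → (35.37,90.03) → (29.40,89.14) → (23.67,83.40)

[5] `<path>` closed polygon, #ff00ff→score S564 F1501: (134.89,18.61) → (83.67,124.96) → (132.80,97.97) → (108.96,51.26) → (31.72,102.07) → (134.89,18.61) (closed)

; Generated by LaserGRBL
G21
G90
G0 X66.13 Y42.82
M3 S742
G1 X80.71 Y45.10 F1006
G1 X98.07 Y47.34
G1 X118.21 Y49.54
G1 X141.13 Y51.70
G1 X166.84 Y53.82
M5
G0 X161.53 Y66.39
M3 S742
G1 X157.19 Y79.76 F1006
G1 X145.81 Y88.03
G1 X131.75 Y88.03
G1 X120.37 Y79.76
G1 X116.03 Y66.39
G1 X120.37 Y53.02
G1 X131.75 Y44.75
G1 X145.81 Y44.75
G1 X157.19 Y53.02
G1 X161.53 Y66.39
M5
G0 X64.34 Y79.74
M3 S742
G1 X62.97 Y83.94 F1006
G1 X59.40 Y86.54
G1 X54.98 Y86.54
G1 X51.41 Y83.94
G1 X50.04 Y79.74
G1 X51.41 Y75.54
G1 X54.98 Y72.94
G1 X59.40 Y72.94
G1 X62.97 Y75.54
G1 X64.34 Y79.74
M5
G0 X54.82 Y63.55
M3 S564
G1 X48.09 Y77.23 F1501
G1 X41.60 Y86.06
G1 X35.37 Y90.03
G1 X29.40 Y89.14
G1 X23.67 Y83.40
M5
G0 X134.89 Y18.61
M3 S564
G1 X83.67 Y124.96 F1501
G1 X132.80 Y97.97
G1 X108.96 Y51.26
G1 X31.72 Y102.07
G1 X134.89 Y18.61
M5
G0 X0.00 Y0.00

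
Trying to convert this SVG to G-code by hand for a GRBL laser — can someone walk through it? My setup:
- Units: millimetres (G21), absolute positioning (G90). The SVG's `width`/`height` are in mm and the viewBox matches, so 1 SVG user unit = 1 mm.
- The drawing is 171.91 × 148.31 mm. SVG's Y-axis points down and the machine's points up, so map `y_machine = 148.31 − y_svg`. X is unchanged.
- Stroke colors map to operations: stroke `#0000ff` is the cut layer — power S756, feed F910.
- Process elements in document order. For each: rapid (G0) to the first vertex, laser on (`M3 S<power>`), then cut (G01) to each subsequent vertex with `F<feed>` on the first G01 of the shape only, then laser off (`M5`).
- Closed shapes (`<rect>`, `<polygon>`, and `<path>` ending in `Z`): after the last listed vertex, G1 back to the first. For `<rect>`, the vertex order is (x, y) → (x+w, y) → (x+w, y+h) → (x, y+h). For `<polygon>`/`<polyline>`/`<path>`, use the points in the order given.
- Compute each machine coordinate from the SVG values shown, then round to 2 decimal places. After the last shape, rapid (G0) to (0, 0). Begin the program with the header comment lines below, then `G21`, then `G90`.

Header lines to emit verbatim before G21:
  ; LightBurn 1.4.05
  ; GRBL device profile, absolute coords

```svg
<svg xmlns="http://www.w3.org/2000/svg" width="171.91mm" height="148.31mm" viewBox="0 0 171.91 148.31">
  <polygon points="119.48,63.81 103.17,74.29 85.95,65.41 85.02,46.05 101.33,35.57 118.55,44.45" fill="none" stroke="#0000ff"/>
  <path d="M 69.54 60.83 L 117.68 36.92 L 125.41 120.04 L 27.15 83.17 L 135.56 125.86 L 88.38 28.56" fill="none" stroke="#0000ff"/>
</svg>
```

viewBox `0 0 171.91 148.31` with mm width/height → 1 unit = 1 mm. Flip: y_m = 148.31 − y_svg.

**Shape 1** — `<polygon>` regular polygon, stroke `#0000ff` → cut (S756, F910). Machine vertices: (119.48,84.50) → (103.17,74.02) → (85.95,82.90) → (85.02,102.26) → (101.33,112.74) → (118.55,103.86) → (119.48,84.50). Closed: final G1 returns to the first vertex.

**Shape 2** — `<path>` open polyline, stroke `#0000ff` → cut (S756, F910). Machine vertices: (69.54,87.48) → (117.68,111.39) → (125.41,28.27) → (27.15,65.14) → (135.56,22.45) → (88.38,119.75). Open path.

; LightBurn 1.4.05
; GRBL device profile, absolute coords
G21
G90
G0 X119.48 Y84.50
M3 S756
G01 X103.17 Y74.02 F910
G01 X85.95 Y82.90
G01 X85.02 Y102.26
G01 X101.33 Y112.74
G01 X118.55 Y103.86
G01 X119.48 Y84.50
M5
G0 X69.54 Y87.48
M3 S756
G01 X117.68 Y111.39 F910
G01 X125.41 Y28.27
G01 X27.15 Y65.14
G01 X135.56 Y22.45
G01 X88.38 Y119.75
M5
G0 X0.00 Y0.00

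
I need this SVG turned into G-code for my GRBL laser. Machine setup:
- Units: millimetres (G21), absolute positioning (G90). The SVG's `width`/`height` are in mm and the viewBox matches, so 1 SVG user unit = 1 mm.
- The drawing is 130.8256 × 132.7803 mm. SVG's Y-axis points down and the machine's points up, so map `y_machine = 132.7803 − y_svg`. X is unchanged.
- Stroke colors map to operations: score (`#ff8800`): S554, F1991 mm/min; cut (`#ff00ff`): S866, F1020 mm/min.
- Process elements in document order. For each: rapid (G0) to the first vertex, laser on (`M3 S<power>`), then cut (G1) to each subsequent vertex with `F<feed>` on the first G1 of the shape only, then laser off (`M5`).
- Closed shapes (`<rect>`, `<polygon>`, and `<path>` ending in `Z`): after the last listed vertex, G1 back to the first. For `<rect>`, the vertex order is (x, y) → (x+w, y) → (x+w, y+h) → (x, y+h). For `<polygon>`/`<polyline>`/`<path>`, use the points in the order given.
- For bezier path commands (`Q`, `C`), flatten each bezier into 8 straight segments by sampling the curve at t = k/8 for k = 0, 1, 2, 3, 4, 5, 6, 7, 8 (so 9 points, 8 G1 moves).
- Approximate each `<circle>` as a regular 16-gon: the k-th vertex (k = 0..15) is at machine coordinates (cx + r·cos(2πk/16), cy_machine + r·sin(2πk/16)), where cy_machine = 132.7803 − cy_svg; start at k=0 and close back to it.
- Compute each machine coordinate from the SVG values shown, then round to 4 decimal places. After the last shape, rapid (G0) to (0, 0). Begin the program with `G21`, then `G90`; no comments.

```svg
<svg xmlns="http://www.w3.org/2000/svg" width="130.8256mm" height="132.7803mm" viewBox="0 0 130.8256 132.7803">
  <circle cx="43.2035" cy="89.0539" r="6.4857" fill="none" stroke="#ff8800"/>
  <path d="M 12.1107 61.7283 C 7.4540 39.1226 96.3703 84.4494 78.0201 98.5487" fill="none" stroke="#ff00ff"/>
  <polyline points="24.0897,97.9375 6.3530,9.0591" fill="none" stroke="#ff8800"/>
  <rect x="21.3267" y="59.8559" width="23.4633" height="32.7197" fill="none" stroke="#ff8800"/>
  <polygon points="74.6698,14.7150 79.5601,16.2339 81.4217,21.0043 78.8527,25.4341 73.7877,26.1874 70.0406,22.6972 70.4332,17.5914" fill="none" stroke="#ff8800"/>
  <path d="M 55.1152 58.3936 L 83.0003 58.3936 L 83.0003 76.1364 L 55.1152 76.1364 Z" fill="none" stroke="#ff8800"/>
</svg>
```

G21
G90
G0 X49.6892 Y43.7264
M3 S554
G1 X49.1955 Y46.2084 F1991
G1 X47.7896 Y48.3125
G1 X45.6855 Y49.7184
G1 X43.2035 Y50.2121
G1 X40.7215 Y49.7184
G1 X38.6174 Y48.3125
G1 X37.2115 Y46.2084
G1 X36.7178 Y43.7264
G1 X37.2115 Y41.2444
G1 X38.6174 Y39.1403
G1 X40.7215 Y37.7344
G1 X43.2035 Y37.2407
G1 X45.6855 Y37.7344
G1 X47.7896 Y39.1403
G1 X49.1955 Y41.2444
G1 X49.6892 Y43.7264
M5
G0 X12.1107 Y71.0520
M3 S866
G1 X14.3584 Y76.5385 F1020
G1 X23.0250 Y76.8183
G1 X35.7569 Y73.0535
G1 X50.2005 Y66.4062
G1 X64.0022 Y58.0383
G1 X74.8084 Y49.1119
G1 X80.2656 Y40.7890
G1 X78.0201 Y34.2316
M5
G0 X24.0897 Y34.8428
M3 S554
G1 X6.3530 Y123.7212 F1991
M5
G0 X21.3267 Y72.9244
M3 S554
G1 X44.7900 Y72.9244 F1991
G1 X44.7900 Y40.2047
G1 X21.3267 Y40.2047
G1 X21.3267 Y72.9244
M5
G0 X74.6698 Y118.0653
M3 S554
G1 X79.5601 Y116.5464 F1991
G1 X81.4217 Y111.7760
G1 X78.8527 Y107.3462
G1 X73.7877 Y106.5929
G1 X70.0406 Y110.0831
G1 X70.4332 Y115.1889
G1 X74.6698 Y118.0653
M5
G0 X55.1152 Y74.3867
M3 S554
G1 X83.0003 Y74.3867 F1991
G1 X83.0003 Y56.6439
G1 X55.1152 Y56.6439
G1 X55.1152 Y74.3867
M5
G0 X0.0000 Y0.0000

Since the viewBox matches the mm dimensions, user units are millimetres directly. The only transform is the Y-flip y_m = 132.7803 − y_svg.

Shape 1 is a circle drawn with `<circle>`. Its stroke #ff8800 means score at S554, F1991. After flipping Y the toolpath is (49.6892,43.7264) → (49.1955,46.2084) → (47.7896,48.3125) → (45.6855,49.7184) → (43.2035,50.2121) → (40.7215,49.7184) → (38.6174,48.3125) → (37.2115,46.2084) → (36.7178,43.7264) → (37.2115,41.2444) → (38.6174,39.1403) → (40.7215,37.7344) → (43.2035,37.2407) → (45.6855,37.7344) → (47.7896,39.1403) → (49.1955,41.2444) → (49.6892,43.7264), returning to the start.

Shape 2 is a cubic bezier drawn with `<path>`. Its stroke #ff00ff means cut at S866, F1020. After flipping Y the toolpath is (12.1107,71.0520) → (14.3584,76.5385) → (23.0250,76.8183) → (35.7569,73.0535) → (50.2005,66.4062) → (64.0022,58.0383) → (74.8084,49.1119) → (80.2656,40.7890) → (78.0201,34.2316).

Shape 3 is a line segment drawn with `<polyline>`. Its stroke #ff8800 means score at S554, F1991. After flipping Y the toolpath is (24.0897,34.8428) → (6.3530,123.7212).

Shape 4 is a rectangle drawn with `<rect>`. Its stroke #ff8800 means score at S554, F1991. After flipping Y the toolpath is (21.3267,72.9244) → (44.7900,72.9244) → (44.7900,40.2047) → (21.3267,40.2047) → (21.3267,72.9244), returning to the start.

Shape 5 is a regular polygon drawn with `<polygon>`. Its stroke #ff8800 means score at S554, F1991. After flipping Y the toolpath is (74.6698,118.0653) → (79.5601,116.5464) → (81.4217,111.7760) → (78.8527,107.3462) → (73.7877,106.5929) → (70.0406,110.0831) → (70.4332,115.1889) → (74.6698,118.0653), returning to the start.

Shape 6 is a rectangle drawn with `<path>`. Its stroke #ff8800 means score at S554, F1991. After flipping Y the toolpath is (55.1152,74.3867) → (83.0003,74.3867) → (83.0003,56.6439) → (55.1152,56.6439) → (55.1152,74.3867), returning to the start.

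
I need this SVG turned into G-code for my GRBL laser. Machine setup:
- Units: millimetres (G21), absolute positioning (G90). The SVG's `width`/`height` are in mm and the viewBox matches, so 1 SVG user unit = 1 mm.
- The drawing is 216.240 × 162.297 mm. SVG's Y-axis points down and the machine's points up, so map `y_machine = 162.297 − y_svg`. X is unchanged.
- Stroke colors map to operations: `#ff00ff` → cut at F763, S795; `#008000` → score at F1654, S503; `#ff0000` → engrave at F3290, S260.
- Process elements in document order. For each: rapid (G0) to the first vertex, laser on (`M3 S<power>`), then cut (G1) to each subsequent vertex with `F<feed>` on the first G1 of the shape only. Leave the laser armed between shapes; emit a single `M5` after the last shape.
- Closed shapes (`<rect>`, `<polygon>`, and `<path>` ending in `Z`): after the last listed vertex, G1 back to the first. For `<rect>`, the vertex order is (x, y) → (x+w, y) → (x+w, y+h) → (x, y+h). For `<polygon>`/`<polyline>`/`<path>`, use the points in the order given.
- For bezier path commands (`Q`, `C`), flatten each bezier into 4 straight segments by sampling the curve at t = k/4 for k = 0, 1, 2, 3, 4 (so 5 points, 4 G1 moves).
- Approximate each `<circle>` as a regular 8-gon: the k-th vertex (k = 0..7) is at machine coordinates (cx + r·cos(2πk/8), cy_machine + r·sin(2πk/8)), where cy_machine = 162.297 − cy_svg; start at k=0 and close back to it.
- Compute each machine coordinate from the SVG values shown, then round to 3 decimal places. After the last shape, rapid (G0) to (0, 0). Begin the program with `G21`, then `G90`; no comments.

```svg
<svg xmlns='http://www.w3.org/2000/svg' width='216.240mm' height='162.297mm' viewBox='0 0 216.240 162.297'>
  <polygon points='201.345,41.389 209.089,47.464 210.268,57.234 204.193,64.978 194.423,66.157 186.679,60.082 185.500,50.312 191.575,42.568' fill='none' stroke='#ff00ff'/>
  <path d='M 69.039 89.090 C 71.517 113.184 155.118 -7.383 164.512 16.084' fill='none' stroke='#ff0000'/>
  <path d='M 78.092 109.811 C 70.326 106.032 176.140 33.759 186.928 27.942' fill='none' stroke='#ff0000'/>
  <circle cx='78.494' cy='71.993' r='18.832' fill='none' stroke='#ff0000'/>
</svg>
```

G21
G90
G0 X201.345 Y120.908
M3 S795
G1 X209.089 Y114.833 F763
G1 X210.268 Y105.063
G1 X204.193 Y97.319
G1 X194.423 Y96.140
G1 X186.679 Y102.215
G1 X185.500 Y111.985
G1 X191.575 Y119.729
G1 X201.345 Y120.908
G0 X69.039 Y73.207
M3 S260
G1 X83.681 Y77.750 F3290
G1 X114.182 Y109.475
G1 X145.980 Y141.318
G1 X164.512 Y146.213
G0 X78.092 Y52.486
M3 S260
G1 X90.304 Y66.054 F3290
G1 X125.552 Y92.656
G1 X164.279 Y119.640
G1 X186.928 Y134.355
G0 X97.326 Y90.304
M3 S260
G1 X91.810 Y103.620 F3290
G1 X78.494 Y109.136
G1 X65.178 Y103.620
G1 X59.662 Y90.304
G1 X65.178 Y76.988
G1 X78.494 Y71.472
G1 X91.810 Y76.988
G1 X97.326 Y90.304
M5
G0 X0.000 Y0.000

viewBox `0 0 216.240 162.297` with mm width/height → 1 unit = 1 mm. Flip: y_m = 162.297 − y_svg.

**Shape 1** — `<polygon>` regular polygon, stroke `#ff00ff` → cut (S795, F763). Machine vertices: (201.345,120.908) → (209.089,114.833) → (210.268,105.063) → (204.193,97.319) → (194.423,96.140) → (186.679,102.215) → (185.500,111.985) → (191.575,119.729) → (201.345,120.908). Closed: final G1 returns to the first vertex.

**Shape 2** — `<path>` cubic bezier, stroke `#ff0000` → engrave (S260, F3290). Control points (SVG): P0=(69.039,89.090), P1=(71.517,113.184), P2=(155.118,-7.383), P3=(164.512,16.084); sampled at t=k/4. Machine vertices: (69.039,73.207) → (83.681,77.750) → (114.182,109.475) → (145.980,141.318) → (164.512,146.213). Open path.

**Shape 3** — `<path>` cubic bezier, stroke `#ff0000` → engrave (S260, F3290). Control points (SVG): P0=(78.092,109.811), P1=(70.326,106.032), P2=(176.140,33.759), P3=(186.928,27.942); sampled at t=k/4. Machine vertices: (78.092,52.486) → (90.304,66.054) → (125.552,92.656) → (164.279,119.640) → (186.928,134.355). Open path.

**Shape 4** — `<circle>` circle, stroke `#ff0000` → engrave (S260, F3290). Machine vertices: (97.326,90.304) → (91.810,103.620) → (78.494,109.136) → (65.178,103.620) → (59.662,90.304) → (65.178,76.988) → (78.494,71.472) → (91.810,76.988) → (97.326,90.304). Closed: final G1 returns to the first vertex.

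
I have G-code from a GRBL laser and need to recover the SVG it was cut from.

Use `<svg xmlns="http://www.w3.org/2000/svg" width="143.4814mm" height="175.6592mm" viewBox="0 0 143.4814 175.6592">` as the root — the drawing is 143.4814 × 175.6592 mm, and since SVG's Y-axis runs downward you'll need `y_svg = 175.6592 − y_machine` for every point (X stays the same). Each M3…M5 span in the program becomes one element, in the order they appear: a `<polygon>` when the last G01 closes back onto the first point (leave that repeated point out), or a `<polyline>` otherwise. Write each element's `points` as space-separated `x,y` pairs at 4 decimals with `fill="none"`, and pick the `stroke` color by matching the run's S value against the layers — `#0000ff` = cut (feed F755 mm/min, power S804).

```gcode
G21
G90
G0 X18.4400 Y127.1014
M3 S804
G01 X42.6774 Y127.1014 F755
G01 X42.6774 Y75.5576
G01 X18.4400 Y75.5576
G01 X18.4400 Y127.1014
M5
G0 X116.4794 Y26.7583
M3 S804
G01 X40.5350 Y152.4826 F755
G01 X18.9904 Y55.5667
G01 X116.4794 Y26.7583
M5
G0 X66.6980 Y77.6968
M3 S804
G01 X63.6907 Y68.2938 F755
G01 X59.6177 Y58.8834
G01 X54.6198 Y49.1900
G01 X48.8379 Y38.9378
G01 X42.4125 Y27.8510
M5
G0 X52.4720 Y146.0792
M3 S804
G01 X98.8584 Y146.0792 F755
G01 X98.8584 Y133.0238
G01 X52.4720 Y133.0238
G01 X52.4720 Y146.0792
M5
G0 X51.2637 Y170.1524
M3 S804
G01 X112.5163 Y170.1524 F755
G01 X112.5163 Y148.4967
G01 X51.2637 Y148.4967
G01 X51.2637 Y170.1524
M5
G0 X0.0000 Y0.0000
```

<svg xmlns="http://www.w3.org/2000/svg" width="143.4814mm" height="175.6592mm" viewBox="0 0 143.4814 175.6592">
  <polygon points="18.4400,48.5578 42.6774,48.5578 42.6774,100.1016 18.4400,100.1016" fill="none" stroke="#0000ff"/>
  <polygon points="116.4794,148.9009 40.5350,23.1766 18.9904,120.0925" fill="none" stroke="#0000ff"/>
  <polyline points="66.6980,97.9624 63.6907,107.3654 59.6177,116.7758 54.6198,126.4692 48.8379,136.7214 42.4125,147.8082" fill="none" stroke="#0000ff"/>
  <polygon points="52.4720,29.5800 98.8584,29.5800 98.8584,42.6354 52.4720,42.6354" fill="none" stroke="#0000ff"/>
  <polygon points="51.2637,5.5068 112.5163,5.5068 112.5163,27.1625 51.2637,27.1625" fill="none" stroke="#0000ff"/>
</svg>

y_svg = 175.6592 − y_m. Every run uses S804, so all elements get stroke `#0000ff` (cut).

[1] closed run; points: 18.4400,48.5578 42.6774,48.5578 42.6774,100.1016 18.4400,100.1016

[2] closed run; points: 116.4794,148.9009 40.5350,23.1766 18.9904,120.0925

[3] open run; points: 66.6980,97.9624 63.6907,107.3654 59.6177,116.7758 54.6198,126.4692 48.8379,136.7214 42.4125,147.8082

[4] closed run; points: 52.4720,29.5800 98.8584,29.5800 98.8584,42.6354 52.4720,42.6354

[5] closed run; points: 51.2637,5.5068 112.5163,5.5068 112.5163,27.1625 51.2637,27.1625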